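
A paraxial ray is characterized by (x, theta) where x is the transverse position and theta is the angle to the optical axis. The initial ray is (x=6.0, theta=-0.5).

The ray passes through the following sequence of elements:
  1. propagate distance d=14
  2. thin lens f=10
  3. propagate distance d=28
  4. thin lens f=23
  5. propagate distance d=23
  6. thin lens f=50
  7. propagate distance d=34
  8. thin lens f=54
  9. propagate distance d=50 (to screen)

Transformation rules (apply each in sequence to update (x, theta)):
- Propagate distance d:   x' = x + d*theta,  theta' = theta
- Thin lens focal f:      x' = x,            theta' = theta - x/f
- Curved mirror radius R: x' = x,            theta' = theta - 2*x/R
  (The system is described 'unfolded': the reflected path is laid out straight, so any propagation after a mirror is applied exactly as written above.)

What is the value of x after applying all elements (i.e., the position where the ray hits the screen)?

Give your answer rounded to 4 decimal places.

Answer: 15.8322

Derivation:
Initial: x=6.0000 theta=-0.5000
After 1 (propagate distance d=14): x=-1.0000 theta=-0.5000
After 2 (thin lens f=10): x=-1.0000 theta=-0.4000
After 3 (propagate distance d=28): x=-12.2000 theta=-0.4000
After 4 (thin lens f=23): x=-12.2000 theta=3/23 (≈0.1304)
After 5 (propagate distance d=23): x=-9.2000 theta=3/23 (≈0.1304)
After 6 (thin lens f=50): x=-9.2000 theta=904/2875 (≈0.3144)
After 7 (propagate distance d=34): x=4286/2875 (≈1.4908) theta=904/2875 (≈0.3144)
After 8 (thin lens f=54): x=4286/2875 (≈1.4908) theta=4453/15525 (≈0.2868)
After 9 (propagate distance d=50 (to screen)): x=1228972/77625 (≈15.8322) theta=4453/15525 (≈0.2868)
Rounded to 4 decimal places: x = 15.8322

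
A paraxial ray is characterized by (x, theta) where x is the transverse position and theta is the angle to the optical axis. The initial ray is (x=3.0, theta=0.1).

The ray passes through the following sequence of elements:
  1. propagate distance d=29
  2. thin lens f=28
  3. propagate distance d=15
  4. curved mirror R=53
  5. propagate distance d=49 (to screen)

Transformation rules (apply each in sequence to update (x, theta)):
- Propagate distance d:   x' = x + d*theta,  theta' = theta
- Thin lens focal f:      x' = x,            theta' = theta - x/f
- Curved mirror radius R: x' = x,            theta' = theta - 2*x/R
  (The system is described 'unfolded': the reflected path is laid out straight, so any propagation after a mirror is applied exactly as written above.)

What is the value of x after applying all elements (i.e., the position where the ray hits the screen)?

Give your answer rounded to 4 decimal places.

Initial: x=3.0000 theta=0.1000
After 1 (propagate distance d=29): x=5.9000 theta=0.1000
After 2 (thin lens f=28): x=5.9000 theta=-31/280 (≈-0.1107)
After 3 (propagate distance d=15): x=1187/280 (≈4.2393) theta=-31/280 (≈-0.1107)
After 4 (curved mirror R=53): x=1187/280 (≈4.2393) theta=-4017/14840 (≈-0.2707)
After 5 (propagate distance d=49 (to screen)): x=-66961/7420 (≈-9.0244) theta=-4017/14840 (≈-0.2707)
Rounded to 4 decimal places: x = -9.0244

Answer: -9.0244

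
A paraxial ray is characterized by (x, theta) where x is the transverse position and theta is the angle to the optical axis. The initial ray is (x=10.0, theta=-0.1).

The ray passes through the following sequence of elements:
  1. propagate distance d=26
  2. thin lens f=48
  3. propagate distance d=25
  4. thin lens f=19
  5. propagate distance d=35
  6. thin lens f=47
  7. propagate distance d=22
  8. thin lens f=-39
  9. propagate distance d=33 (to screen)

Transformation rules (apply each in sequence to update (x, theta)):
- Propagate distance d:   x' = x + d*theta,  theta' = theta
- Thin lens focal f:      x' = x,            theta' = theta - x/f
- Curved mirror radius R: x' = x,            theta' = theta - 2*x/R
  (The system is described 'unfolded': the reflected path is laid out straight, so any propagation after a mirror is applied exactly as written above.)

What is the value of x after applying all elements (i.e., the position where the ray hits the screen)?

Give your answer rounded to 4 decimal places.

Initial: x=10.0000 theta=-0.1000
After 1 (propagate distance d=26): x=7.4000 theta=-0.1000
After 2 (thin lens f=48): x=7.4000 theta=-61/240 (≈-0.2542)
After 3 (propagate distance d=25): x=251/240 (≈1.0458) theta=-61/240 (≈-0.2542)
After 4 (thin lens f=19): x=251/240 (≈1.0458) theta=-47/152 (≈-0.3092)
After 5 (propagate distance d=35): x=-44581/4560 (≈-9.7765) theta=-47/152 (≈-0.3092)
After 6 (thin lens f=47): x=-44581/4560 (≈-9.7765) theta=-21689/214320 (≈-0.1012)
After 7 (propagate distance d=22): x=-514493/42864 (≈-12.0029) theta=-21689/214320 (≈-0.1012)
After 8 (thin lens f=-39): x=-514493/42864 (≈-12.0029) theta=-213646/522405 (≈-0.4090)
After 9 (propagate distance d=33 (to screen)): x=-23681247/928720 (≈-25.4988) theta=-213646/522405 (≈-0.4090)
Rounded to 4 decimal places: x = -25.4988

Answer: -25.4988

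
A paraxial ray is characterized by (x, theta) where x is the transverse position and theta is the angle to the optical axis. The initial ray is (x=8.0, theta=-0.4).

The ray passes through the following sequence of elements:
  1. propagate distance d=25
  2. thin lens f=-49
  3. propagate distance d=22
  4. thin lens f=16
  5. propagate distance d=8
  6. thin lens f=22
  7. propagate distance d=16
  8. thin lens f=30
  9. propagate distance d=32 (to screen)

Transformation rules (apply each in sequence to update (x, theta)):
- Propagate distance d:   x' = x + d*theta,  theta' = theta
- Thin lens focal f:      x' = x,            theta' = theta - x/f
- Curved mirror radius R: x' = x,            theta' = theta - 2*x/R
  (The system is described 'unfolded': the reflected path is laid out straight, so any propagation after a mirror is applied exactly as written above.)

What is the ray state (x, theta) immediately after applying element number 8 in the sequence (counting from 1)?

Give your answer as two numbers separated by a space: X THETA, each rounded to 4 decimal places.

Answer: 2.0879 0.6469

Derivation:
Initial: x=8.0000 theta=-0.4000
After 1 (propagate distance d=25): x=-2.0000 theta=-0.4000
After 2 (thin lens f=-49): x=-2.0000 theta=-108/245 (≈-0.4408)
After 3 (propagate distance d=22): x=-2866/245 (≈-11.6980) theta=-108/245 (≈-0.4408)
After 4 (thin lens f=16): x=-2866/245 (≈-11.6980) theta=569/1960 (≈0.2903)
After 5 (propagate distance d=8): x=-2297/245 (≈-9.3755) theta=569/1960 (≈0.2903)
After 6 (thin lens f=22): x=-2297/245 (≈-9.3755) theta=15447/21560 (≈0.7165)
After 7 (propagate distance d=16): x=5627/2695 (≈2.0879) theta=15447/21560 (≈0.7165)
After 8 (thin lens f=30): x=5627/2695 (≈2.0879) theta=209197/323400 (≈0.6469)
Rounded to 4 decimal places: x = 2.0879, theta = 0.6469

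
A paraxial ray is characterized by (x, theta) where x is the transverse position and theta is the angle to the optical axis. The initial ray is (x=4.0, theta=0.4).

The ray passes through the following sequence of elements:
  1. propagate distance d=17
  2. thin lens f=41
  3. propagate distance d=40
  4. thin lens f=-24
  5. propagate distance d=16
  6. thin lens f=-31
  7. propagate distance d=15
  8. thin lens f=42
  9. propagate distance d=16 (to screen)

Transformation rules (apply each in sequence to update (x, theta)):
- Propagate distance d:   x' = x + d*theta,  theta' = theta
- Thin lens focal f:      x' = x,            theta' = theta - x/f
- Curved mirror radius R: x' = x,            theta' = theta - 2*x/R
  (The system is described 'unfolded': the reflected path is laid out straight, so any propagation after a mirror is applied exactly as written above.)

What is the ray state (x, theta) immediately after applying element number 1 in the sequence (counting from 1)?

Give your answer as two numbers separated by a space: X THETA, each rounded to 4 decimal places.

Answer: 10.8000 0.4000

Derivation:
Initial: x=4.0000 theta=0.4000
After 1 (propagate distance d=17): x=10.8000 theta=0.4000
Rounded to 4 decimal places: x = 10.8000, theta = 0.4000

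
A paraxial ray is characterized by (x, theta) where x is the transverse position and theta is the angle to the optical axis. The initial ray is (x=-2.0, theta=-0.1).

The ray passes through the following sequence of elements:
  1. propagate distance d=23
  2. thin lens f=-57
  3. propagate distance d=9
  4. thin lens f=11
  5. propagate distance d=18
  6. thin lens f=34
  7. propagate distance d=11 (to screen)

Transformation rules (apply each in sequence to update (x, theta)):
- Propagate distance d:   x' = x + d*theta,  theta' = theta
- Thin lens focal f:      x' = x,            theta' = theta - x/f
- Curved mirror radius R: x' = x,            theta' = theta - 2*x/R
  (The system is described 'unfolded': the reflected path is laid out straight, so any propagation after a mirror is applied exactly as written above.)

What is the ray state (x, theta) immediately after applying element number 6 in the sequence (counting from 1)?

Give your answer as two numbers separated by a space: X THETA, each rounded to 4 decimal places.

Answer: 0.5833 0.3419

Derivation:
Initial: x=-2.0000 theta=-0.1000
After 1 (propagate distance d=23): x=-4.3000 theta=-0.1000
After 2 (thin lens f=-57): x=-4.3000 theta=-10/57 (≈-0.1754)
After 3 (propagate distance d=9): x=-1117/190 (≈-5.8789) theta=-10/57 (≈-0.1754)
After 4 (thin lens f=11): x=-1117/190 (≈-5.8789) theta=2251/6270 (≈0.3590)
After 5 (propagate distance d=18): x=1219/2090 (≈0.5833) theta=2251/6270 (≈0.3590)
After 6 (thin lens f=34): x=1219/2090 (≈0.5833) theta=72877/213180 (≈0.3419)
Rounded to 4 decimal places: x = 0.5833, theta = 0.3419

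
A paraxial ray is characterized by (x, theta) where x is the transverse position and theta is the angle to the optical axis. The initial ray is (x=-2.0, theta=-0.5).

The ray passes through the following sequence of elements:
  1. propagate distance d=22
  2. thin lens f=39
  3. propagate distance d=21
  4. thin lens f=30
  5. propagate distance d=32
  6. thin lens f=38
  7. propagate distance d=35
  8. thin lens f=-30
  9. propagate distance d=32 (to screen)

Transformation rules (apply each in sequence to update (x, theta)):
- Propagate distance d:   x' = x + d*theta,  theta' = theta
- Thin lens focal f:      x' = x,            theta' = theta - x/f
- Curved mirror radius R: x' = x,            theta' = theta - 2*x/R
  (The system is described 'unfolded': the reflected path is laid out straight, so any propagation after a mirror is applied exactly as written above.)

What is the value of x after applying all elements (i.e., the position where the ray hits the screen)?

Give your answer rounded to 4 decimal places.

Initial: x=-2.0000 theta=-0.5000
After 1 (propagate distance d=22): x=-13.0000 theta=-0.5000
After 2 (thin lens f=39): x=-13.0000 theta=-1/6 (≈-0.1667)
After 3 (propagate distance d=21): x=-16.5000 theta=-1/6 (≈-0.1667)
After 4 (thin lens f=30): x=-16.5000 theta=23/60 (≈0.3833)
After 5 (propagate distance d=32): x=-127/30 (≈-4.2333) theta=23/60 (≈0.3833)
After 6 (thin lens f=38): x=-127/30 (≈-4.2333) theta=47/95 (≈0.4947)
After 7 (propagate distance d=35): x=7457/570 (≈13.0825) theta=47/95 (≈0.4947)
After 8 (thin lens f=-30): x=7457/570 (≈13.0825) theta=15917/17100 (≈0.9308)
After 9 (propagate distance d=32 (to screen)): x=366527/8550 (≈42.8687) theta=15917/17100 (≈0.9308)
Rounded to 4 decimal places: x = 42.8687

Answer: 42.8687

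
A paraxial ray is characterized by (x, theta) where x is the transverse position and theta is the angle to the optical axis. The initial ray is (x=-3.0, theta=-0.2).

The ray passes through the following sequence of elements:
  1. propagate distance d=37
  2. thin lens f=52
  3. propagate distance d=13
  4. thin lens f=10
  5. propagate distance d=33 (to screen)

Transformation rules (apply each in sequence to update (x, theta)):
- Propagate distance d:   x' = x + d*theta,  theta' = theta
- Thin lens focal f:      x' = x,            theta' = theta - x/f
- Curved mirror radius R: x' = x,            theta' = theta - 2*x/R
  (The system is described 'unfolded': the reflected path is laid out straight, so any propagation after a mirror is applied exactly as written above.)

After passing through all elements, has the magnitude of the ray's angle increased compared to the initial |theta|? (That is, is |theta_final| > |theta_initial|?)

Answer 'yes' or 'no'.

Initial: x=-3.0000 theta=-0.2000
After 1 (propagate distance d=37): x=-10.4000 theta=-0.2000
After 2 (thin lens f=52): x=-10.4000 theta=0.0000
After 3 (propagate distance d=13): x=-10.4000 theta=0.0000
After 4 (thin lens f=10): x=-10.4000 theta=1.0400
After 5 (propagate distance d=33 (to screen)): x=23.9200 theta=1.0400
|theta_initial|=0.2000 |theta_final|=1.0400 -> increased

Answer: yes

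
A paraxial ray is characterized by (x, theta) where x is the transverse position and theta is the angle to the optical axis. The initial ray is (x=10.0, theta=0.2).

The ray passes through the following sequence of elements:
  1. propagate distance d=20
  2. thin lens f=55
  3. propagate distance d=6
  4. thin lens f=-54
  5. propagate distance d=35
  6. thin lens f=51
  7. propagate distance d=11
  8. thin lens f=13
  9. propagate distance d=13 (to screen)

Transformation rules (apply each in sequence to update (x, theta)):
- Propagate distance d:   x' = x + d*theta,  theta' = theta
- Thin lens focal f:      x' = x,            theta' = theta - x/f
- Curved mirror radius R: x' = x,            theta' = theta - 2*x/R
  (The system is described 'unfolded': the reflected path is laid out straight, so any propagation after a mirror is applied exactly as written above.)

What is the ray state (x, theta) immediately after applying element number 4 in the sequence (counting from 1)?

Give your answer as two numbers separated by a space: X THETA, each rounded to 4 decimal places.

Answer: 13.6727 0.1987

Derivation:
Initial: x=10.0000 theta=0.2000
After 1 (propagate distance d=20): x=14.0000 theta=0.2000
After 2 (thin lens f=55): x=14.0000 theta=-3/55 (≈-0.0545)
After 3 (propagate distance d=6): x=752/55 (≈13.6727) theta=-3/55 (≈-0.0545)
After 4 (thin lens f=-54): x=752/55 (≈13.6727) theta=59/297 (≈0.1987)
Rounded to 4 decimal places: x = 13.6727, theta = 0.1987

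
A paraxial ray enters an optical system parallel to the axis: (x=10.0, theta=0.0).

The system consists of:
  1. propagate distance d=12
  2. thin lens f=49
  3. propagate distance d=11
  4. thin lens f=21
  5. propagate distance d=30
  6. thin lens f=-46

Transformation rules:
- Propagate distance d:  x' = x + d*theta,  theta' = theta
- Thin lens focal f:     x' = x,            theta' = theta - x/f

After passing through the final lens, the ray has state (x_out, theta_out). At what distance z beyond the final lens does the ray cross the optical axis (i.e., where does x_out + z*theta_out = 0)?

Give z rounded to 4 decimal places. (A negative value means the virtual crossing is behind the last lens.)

Initial: x=10.0000 theta=0.0000
After 1 (propagate distance d=12): x=10.0000 theta=0.0000
After 2 (thin lens f=49): x=10.0000 theta=-10/49 (≈-0.2041)
After 3 (propagate distance d=11): x=380/49 (≈7.7551) theta=-10/49 (≈-0.2041)
After 4 (thin lens f=21): x=380/49 (≈7.7551) theta=-590/1029 (≈-0.5734)
After 5 (propagate distance d=30): x=-3240/343 (≈-9.4461) theta=-590/1029 (≈-0.5734)
After 6 (thin lens f=-46): x=-3240/343 (≈-9.4461) theta=-18430/23667 (≈-0.7787)
z_focus = -x_out/theta_out = -(-3240/343)/(-18430/23667) = -22356/1843 ≈ -12.1302
Rounded to 4 decimal places: z = -12.1302

Answer: -12.1302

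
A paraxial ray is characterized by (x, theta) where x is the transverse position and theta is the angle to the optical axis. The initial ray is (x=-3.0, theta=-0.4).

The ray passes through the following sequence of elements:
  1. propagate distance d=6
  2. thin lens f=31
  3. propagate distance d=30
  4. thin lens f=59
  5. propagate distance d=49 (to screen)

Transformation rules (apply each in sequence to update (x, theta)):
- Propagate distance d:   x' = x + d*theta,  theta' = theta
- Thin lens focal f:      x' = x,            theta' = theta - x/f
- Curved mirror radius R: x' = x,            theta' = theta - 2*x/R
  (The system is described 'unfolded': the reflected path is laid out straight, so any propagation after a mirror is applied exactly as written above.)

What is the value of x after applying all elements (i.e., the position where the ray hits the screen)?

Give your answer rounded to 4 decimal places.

Initial: x=-3.0000 theta=-0.4000
After 1 (propagate distance d=6): x=-5.4000 theta=-0.4000
After 2 (thin lens f=31): x=-5.4000 theta=-7/31 (≈-0.2258)
After 3 (propagate distance d=30): x=-1887/155 (≈-12.1742) theta=-7/31 (≈-0.2258)
After 4 (thin lens f=59): x=-1887/155 (≈-12.1742) theta=-178/9145 (≈-0.0195)
After 5 (propagate distance d=49 (to screen)): x=-24011/1829 (≈-13.1279) theta=-178/9145 (≈-0.0195)
Rounded to 4 decimal places: x = -13.1279

Answer: -13.1279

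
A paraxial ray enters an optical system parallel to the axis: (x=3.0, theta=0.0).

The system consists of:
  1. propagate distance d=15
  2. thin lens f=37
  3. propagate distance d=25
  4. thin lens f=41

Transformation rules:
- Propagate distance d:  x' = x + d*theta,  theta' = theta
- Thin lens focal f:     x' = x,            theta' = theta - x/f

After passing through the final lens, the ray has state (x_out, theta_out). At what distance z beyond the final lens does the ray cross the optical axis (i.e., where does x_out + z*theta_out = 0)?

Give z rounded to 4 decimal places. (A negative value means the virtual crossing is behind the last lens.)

Answer: 9.2830

Derivation:
Initial: x=3.0000 theta=0.0000
After 1 (propagate distance d=15): x=3.0000 theta=0.0000
After 2 (thin lens f=37): x=3.0000 theta=-3/37 (≈-0.0811)
After 3 (propagate distance d=25): x=36/37 (≈0.9730) theta=-3/37 (≈-0.0811)
After 4 (thin lens f=41): x=36/37 (≈0.9730) theta=-159/1517 (≈-0.1048)
z_focus = -x_out/theta_out = -(36/37)/(-159/1517) = 492/53 ≈ 9.2830
Rounded to 4 decimal places: z = 9.2830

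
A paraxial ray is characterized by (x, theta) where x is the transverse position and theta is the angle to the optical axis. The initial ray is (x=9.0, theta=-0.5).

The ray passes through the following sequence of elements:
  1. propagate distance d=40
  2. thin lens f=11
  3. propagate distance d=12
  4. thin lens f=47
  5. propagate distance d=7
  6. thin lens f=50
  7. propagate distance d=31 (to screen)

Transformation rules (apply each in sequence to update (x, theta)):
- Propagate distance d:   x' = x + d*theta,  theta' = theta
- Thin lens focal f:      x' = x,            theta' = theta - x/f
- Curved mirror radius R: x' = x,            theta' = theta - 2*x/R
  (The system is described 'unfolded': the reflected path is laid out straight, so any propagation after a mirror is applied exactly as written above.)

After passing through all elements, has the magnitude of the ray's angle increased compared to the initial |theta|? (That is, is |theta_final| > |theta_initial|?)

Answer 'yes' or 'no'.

Initial: x=9.0000 theta=-0.5000
After 1 (propagate distance d=40): x=-11.0000 theta=-0.5000
After 2 (thin lens f=11): x=-11.0000 theta=0.5000
After 3 (propagate distance d=12): x=-5.0000 theta=0.5000
After 4 (thin lens f=47): x=-5.0000 theta=57/94 (≈0.6064)
After 5 (propagate distance d=7): x=-71/94 (≈-0.7553) theta=57/94 (≈0.6064)
After 6 (thin lens f=50): x=-71/94 (≈-0.7553) theta=2921/4700 (≈0.6215)
After 7 (propagate distance d=31 (to screen)): x=87001/4700 (≈18.5109) theta=2921/4700 (≈0.6215)
|theta_initial|=0.5000 |theta_final|=2921/4700 (≈0.6215) -> increased

Answer: yes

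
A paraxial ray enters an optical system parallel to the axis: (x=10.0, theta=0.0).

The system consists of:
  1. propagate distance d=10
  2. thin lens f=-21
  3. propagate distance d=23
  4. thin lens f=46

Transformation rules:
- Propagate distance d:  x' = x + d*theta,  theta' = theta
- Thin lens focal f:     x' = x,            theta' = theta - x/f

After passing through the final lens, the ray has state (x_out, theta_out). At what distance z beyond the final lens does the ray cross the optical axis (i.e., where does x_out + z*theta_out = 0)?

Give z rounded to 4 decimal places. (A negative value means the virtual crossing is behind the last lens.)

Answer: -1012.0000

Derivation:
Initial: x=10.0000 theta=0.0000
After 1 (propagate distance d=10): x=10.0000 theta=0.0000
After 2 (thin lens f=-21): x=10.0000 theta=10/21 (≈0.4762)
After 3 (propagate distance d=23): x=440/21 (≈20.9524) theta=10/21 (≈0.4762)
After 4 (thin lens f=46): x=440/21 (≈20.9524) theta=10/483 (≈0.0207)
z_focus = -x_out/theta_out = -(440/21)/(10/483) = -1012.0000
Rounded to 4 decimal places: z = -1012.0000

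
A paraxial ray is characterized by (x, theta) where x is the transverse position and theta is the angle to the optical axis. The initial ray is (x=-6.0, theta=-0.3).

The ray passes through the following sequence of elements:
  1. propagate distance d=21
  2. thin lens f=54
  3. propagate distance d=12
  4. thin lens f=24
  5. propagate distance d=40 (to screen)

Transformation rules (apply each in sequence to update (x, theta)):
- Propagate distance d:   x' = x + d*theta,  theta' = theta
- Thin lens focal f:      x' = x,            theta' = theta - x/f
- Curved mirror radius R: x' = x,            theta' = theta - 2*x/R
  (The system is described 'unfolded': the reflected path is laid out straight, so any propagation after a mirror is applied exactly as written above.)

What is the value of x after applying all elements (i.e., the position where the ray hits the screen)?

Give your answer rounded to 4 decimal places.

Answer: 5.8889

Derivation:
Initial: x=-6.0000 theta=-0.3000
After 1 (propagate distance d=21): x=-12.3000 theta=-0.3000
After 2 (thin lens f=54): x=-12.3000 theta=-13/180 (≈-0.0722)
After 3 (propagate distance d=12): x=-79/6 (≈-13.1667) theta=-13/180 (≈-0.0722)
After 4 (thin lens f=24): x=-79/6 (≈-13.1667) theta=343/720 (≈0.4764)
After 5 (propagate distance d=40 (to screen)): x=53/9 (≈5.8889) theta=343/720 (≈0.4764)
Rounded to 4 decimal places: x = 5.8889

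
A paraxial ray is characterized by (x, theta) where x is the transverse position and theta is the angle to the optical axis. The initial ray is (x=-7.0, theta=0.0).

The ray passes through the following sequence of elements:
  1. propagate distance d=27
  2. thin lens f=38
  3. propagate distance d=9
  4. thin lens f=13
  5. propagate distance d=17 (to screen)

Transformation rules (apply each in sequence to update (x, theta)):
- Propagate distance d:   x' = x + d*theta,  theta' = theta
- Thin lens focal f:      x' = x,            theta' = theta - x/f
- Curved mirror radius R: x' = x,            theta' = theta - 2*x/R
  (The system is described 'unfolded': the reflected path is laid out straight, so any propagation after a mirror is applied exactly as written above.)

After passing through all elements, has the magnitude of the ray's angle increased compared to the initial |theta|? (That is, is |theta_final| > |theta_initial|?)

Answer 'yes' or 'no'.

Answer: yes

Derivation:
Initial: x=-7.0000 theta=0.0000
After 1 (propagate distance d=27): x=-7.0000 theta=0.0000
After 2 (thin lens f=38): x=-7.0000 theta=7/38 (≈0.1842)
After 3 (propagate distance d=9): x=-203/38 (≈-5.3421) theta=7/38 (≈0.1842)
After 4 (thin lens f=13): x=-203/38 (≈-5.3421) theta=147/247 (≈0.5951)
After 5 (propagate distance d=17 (to screen)): x=2359/494 (≈4.7753) theta=147/247 (≈0.5951)
|theta_initial|=0.0000 |theta_final|=147/247 (≈0.5951) -> increased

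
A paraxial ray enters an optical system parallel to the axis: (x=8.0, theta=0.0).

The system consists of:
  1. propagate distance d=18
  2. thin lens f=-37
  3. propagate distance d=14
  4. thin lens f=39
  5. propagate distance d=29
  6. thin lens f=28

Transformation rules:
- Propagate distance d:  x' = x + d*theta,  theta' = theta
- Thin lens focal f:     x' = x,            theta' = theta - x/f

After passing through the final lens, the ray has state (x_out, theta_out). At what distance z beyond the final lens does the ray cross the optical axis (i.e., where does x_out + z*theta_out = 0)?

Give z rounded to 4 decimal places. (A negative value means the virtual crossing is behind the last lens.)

Initial: x=8.0000 theta=0.0000
After 1 (propagate distance d=18): x=8.0000 theta=0.0000
After 2 (thin lens f=-37): x=8.0000 theta=8/37 (≈0.2162)
After 3 (propagate distance d=14): x=408/37 (≈11.0270) theta=8/37 (≈0.2162)
After 4 (thin lens f=39): x=408/37 (≈11.0270) theta=-32/481 (≈-0.0665)
After 5 (propagate distance d=29): x=4376/481 (≈9.0977) theta=-32/481 (≈-0.0665)
After 6 (thin lens f=28): x=4376/481 (≈9.0977) theta=-1318/3367 (≈-0.3914)
z_focus = -x_out/theta_out = -(4376/481)/(-1318/3367) = 15316/659 ≈ 23.2413
Rounded to 4 decimal places: z = 23.2413

Answer: 23.2413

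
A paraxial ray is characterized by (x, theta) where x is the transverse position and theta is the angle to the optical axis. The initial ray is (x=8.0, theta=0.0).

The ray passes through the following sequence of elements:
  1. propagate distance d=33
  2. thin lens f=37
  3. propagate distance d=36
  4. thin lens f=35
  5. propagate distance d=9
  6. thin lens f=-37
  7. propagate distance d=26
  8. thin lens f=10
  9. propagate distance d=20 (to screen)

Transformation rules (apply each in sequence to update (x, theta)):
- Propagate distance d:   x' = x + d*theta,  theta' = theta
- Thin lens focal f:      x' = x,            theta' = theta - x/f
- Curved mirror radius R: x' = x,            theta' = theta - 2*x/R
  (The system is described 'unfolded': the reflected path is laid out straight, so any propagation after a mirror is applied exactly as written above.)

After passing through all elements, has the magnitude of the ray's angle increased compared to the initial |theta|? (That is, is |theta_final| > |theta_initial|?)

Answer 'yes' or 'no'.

Answer: yes

Derivation:
Initial: x=8.0000 theta=0.0000
After 1 (propagate distance d=33): x=8.0000 theta=0.0000
After 2 (thin lens f=37): x=8.0000 theta=-8/37 (≈-0.2162)
After 3 (propagate distance d=36): x=8/37 (≈0.2162) theta=-8/37 (≈-0.2162)
After 4 (thin lens f=35): x=8/37 (≈0.2162) theta=-288/1295 (≈-0.2224)
After 5 (propagate distance d=9): x=-2312/1295 (≈-1.7853) theta=-288/1295 (≈-0.2224)
After 6 (thin lens f=-37): x=-2312/1295 (≈-1.7853) theta=-12968/47915 (≈-0.2706)
After 7 (propagate distance d=26): x=-422712/47915 (≈-8.8221) theta=-12968/47915 (≈-0.2706)
After 8 (thin lens f=10): x=-422712/47915 (≈-8.8221) theta=146516/239575 (≈0.6116)
After 9 (propagate distance d=20 (to screen)): x=23336/6845 (≈3.4092) theta=146516/239575 (≈0.6116)
|theta_initial|=0.0000 |theta_final|=146516/239575 (≈0.6116) -> increased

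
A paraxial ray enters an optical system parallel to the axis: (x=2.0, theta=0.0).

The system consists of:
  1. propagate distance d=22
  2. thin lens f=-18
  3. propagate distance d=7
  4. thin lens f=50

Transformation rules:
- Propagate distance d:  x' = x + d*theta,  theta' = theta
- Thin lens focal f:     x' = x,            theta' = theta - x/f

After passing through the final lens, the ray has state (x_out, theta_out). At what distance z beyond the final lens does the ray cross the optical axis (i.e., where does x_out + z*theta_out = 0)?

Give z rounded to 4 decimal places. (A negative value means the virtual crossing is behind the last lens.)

Answer: -50.0000

Derivation:
Initial: x=2.0000 theta=0.0000
After 1 (propagate distance d=22): x=2.0000 theta=0.0000
After 2 (thin lens f=-18): x=2.0000 theta=1/9 (≈0.1111)
After 3 (propagate distance d=7): x=25/9 (≈2.7778) theta=1/9 (≈0.1111)
After 4 (thin lens f=50): x=25/9 (≈2.7778) theta=1/18 (≈0.0556)
z_focus = -x_out/theta_out = -(25/9)/(1/18) = -50.0000
Rounded to 4 decimal places: z = -50.0000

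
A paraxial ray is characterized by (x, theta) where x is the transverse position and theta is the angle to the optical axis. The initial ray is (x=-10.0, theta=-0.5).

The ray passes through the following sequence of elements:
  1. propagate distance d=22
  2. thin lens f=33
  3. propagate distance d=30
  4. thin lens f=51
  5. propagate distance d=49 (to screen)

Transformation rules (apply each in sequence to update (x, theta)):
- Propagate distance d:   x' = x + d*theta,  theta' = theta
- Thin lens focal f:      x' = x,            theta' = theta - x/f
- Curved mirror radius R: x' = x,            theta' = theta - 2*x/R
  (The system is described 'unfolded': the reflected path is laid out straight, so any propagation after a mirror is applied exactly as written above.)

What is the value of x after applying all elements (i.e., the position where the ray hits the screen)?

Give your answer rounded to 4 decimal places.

Initial: x=-10.0000 theta=-0.5000
After 1 (propagate distance d=22): x=-21.0000 theta=-0.5000
After 2 (thin lens f=33): x=-21.0000 theta=3/22 (≈0.1364)
After 3 (propagate distance d=30): x=-186/11 (≈-16.9091) theta=3/22 (≈0.1364)
After 4 (thin lens f=51): x=-186/11 (≈-16.9091) theta=175/374 (≈0.4679)
After 5 (propagate distance d=49 (to screen)): x=2251/374 (≈6.0187) theta=175/374 (≈0.4679)
Rounded to 4 decimal places: x = 6.0187

Answer: 6.0187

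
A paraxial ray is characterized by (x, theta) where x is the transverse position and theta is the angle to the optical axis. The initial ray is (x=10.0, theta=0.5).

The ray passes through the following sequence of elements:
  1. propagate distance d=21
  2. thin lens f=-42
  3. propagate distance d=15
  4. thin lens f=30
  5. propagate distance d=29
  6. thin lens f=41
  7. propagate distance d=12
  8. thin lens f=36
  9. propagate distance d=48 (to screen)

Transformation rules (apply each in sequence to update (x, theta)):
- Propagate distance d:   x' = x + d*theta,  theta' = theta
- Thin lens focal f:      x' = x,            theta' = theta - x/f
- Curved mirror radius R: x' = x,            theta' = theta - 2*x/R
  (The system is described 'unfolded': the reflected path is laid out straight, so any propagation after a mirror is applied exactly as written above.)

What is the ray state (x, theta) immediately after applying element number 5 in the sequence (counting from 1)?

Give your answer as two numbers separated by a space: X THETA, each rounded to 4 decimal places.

Initial: x=10.0000 theta=0.5000
After 1 (propagate distance d=21): x=20.5000 theta=0.5000
After 2 (thin lens f=-42): x=20.5000 theta=83/84 (≈0.9881)
After 3 (propagate distance d=15): x=989/28 (≈35.3214) theta=83/84 (≈0.9881)
After 4 (thin lens f=30): x=989/28 (≈35.3214) theta=-53/280 (≈-0.1893)
After 5 (propagate distance d=29): x=8353/280 (≈29.8321) theta=-53/280 (≈-0.1893)
Rounded to 4 decimal places: x = 29.8321, theta = -0.1893

Answer: 29.8321 -0.1893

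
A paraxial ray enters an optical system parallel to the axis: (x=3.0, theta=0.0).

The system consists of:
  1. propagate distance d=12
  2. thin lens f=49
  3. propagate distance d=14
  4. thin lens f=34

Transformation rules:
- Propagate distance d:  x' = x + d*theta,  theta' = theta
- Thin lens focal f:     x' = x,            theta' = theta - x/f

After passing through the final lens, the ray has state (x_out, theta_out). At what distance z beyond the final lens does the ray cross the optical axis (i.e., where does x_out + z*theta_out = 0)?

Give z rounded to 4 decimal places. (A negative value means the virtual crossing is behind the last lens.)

Answer: 17.2464

Derivation:
Initial: x=3.0000 theta=0.0000
After 1 (propagate distance d=12): x=3.0000 theta=0.0000
After 2 (thin lens f=49): x=3.0000 theta=-3/49 (≈-0.0612)
After 3 (propagate distance d=14): x=15/7 (≈2.1429) theta=-3/49 (≈-0.0612)
After 4 (thin lens f=34): x=15/7 (≈2.1429) theta=-207/1666 (≈-0.1242)
z_focus = -x_out/theta_out = -(15/7)/(-207/1666) = 1190/69 ≈ 17.2464
Rounded to 4 decimal places: z = 17.2464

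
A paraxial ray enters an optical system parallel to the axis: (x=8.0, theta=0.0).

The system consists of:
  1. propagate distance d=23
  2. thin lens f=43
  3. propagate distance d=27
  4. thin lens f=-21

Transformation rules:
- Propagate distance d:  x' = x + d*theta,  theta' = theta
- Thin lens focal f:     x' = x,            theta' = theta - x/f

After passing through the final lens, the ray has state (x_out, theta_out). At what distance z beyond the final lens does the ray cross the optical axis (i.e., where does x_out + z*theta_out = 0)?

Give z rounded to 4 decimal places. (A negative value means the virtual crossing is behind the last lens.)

Initial: x=8.0000 theta=0.0000
After 1 (propagate distance d=23): x=8.0000 theta=0.0000
After 2 (thin lens f=43): x=8.0000 theta=-8/43 (≈-0.1860)
After 3 (propagate distance d=27): x=128/43 (≈2.9767) theta=-8/43 (≈-0.1860)
After 4 (thin lens f=-21): x=128/43 (≈2.9767) theta=-40/903 (≈-0.0443)
z_focus = -x_out/theta_out = -(128/43)/(-40/903) = 67.2000
Rounded to 4 decimal places: z = 67.2000

Answer: 67.2000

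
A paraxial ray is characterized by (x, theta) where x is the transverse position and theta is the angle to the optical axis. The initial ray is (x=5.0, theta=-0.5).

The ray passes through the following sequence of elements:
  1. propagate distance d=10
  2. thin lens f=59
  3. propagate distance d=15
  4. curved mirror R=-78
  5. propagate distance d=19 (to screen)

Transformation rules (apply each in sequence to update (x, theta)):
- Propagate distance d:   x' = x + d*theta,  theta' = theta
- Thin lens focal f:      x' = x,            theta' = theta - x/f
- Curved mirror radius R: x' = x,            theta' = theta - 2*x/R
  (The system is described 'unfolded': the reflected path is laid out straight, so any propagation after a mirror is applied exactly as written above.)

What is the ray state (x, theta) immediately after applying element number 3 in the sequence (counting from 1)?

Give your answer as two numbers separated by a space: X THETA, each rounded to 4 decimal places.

Initial: x=5.0000 theta=-0.5000
After 1 (propagate distance d=10): x=0.0000 theta=-0.5000
After 2 (thin lens f=59): x=0.0000 theta=-0.5000
After 3 (propagate distance d=15): x=-7.5000 theta=-0.5000
Rounded to 4 decimal places: x = -7.5000, theta = -0.5000

Answer: -7.5000 -0.5000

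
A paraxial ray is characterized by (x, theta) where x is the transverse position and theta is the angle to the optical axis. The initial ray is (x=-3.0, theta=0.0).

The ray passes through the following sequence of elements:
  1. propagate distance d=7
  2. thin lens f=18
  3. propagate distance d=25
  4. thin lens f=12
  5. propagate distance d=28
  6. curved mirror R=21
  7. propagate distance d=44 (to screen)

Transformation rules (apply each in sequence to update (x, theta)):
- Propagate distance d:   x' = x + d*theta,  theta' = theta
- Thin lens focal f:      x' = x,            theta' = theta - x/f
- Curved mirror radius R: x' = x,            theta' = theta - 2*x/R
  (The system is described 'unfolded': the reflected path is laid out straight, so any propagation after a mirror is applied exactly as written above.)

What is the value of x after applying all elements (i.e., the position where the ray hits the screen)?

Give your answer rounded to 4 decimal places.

Answer: -6.8704

Derivation:
Initial: x=-3.0000 theta=0.0000
After 1 (propagate distance d=7): x=-3.0000 theta=0.0000
After 2 (thin lens f=18): x=-3.0000 theta=1/6 (≈0.1667)
After 3 (propagate distance d=25): x=7/6 (≈1.1667) theta=1/6 (≈0.1667)
After 4 (thin lens f=12): x=7/6 (≈1.1667) theta=5/72 (≈0.0694)
After 5 (propagate distance d=28): x=28/9 (≈3.1111) theta=5/72 (≈0.0694)
After 6 (curved mirror R=21): x=28/9 (≈3.1111) theta=-49/216 (≈-0.2269)
After 7 (propagate distance d=44 (to screen)): x=-371/54 (≈-6.8704) theta=-49/216 (≈-0.2269)
Rounded to 4 decimal places: x = -6.8704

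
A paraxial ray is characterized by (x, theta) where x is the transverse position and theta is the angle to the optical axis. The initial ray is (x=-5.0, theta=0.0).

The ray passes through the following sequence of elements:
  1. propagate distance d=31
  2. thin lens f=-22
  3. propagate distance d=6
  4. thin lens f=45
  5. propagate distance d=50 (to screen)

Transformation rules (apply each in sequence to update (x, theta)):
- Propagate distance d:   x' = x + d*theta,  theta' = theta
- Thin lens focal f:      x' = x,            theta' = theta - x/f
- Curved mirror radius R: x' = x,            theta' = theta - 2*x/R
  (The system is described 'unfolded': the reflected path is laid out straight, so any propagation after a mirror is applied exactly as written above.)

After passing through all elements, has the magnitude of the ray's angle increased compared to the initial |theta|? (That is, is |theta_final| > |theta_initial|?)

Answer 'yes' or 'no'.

Initial: x=-5.0000 theta=0.0000
After 1 (propagate distance d=31): x=-5.0000 theta=0.0000
After 2 (thin lens f=-22): x=-5.0000 theta=-5/22 (≈-0.2273)
After 3 (propagate distance d=6): x=-70/11 (≈-6.3636) theta=-5/22 (≈-0.2273)
After 4 (thin lens f=45): x=-70/11 (≈-6.3636) theta=-17/198 (≈-0.0859)
After 5 (propagate distance d=50 (to screen)): x=-1055/99 (≈-10.6566) theta=-17/198 (≈-0.0859)
|theta_initial|=0.0000 |theta_final|=17/198 (≈0.0859) -> increased

Answer: yes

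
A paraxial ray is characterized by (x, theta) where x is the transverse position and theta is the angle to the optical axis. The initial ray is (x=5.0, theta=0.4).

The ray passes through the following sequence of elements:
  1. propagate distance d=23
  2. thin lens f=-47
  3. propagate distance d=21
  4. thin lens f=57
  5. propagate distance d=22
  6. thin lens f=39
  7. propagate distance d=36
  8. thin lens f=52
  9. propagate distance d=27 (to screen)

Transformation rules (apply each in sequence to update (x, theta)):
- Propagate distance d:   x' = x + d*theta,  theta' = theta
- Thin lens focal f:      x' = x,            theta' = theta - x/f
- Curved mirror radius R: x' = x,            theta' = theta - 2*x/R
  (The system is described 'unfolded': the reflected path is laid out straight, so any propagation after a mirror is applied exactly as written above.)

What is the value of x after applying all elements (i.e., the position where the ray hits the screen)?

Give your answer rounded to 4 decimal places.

Initial: x=5.0000 theta=0.4000
After 1 (propagate distance d=23): x=14.2000 theta=0.4000
After 2 (thin lens f=-47): x=14.2000 theta=33/47 (≈0.7021)
After 3 (propagate distance d=21): x=6802/235 (≈28.9447) theta=33/47 (≈0.7021)
After 4 (thin lens f=57): x=6802/235 (≈28.9447) theta=137/705 (≈0.1943)
After 5 (propagate distance d=22): x=4684/141 (≈33.2199) theta=137/705 (≈0.1943)
After 6 (thin lens f=39): x=4684/141 (≈33.2199) theta=-18077/27495 (≈-0.6575)
After 7 (propagate distance d=36): x=87536/9165 (≈9.5511) theta=-18077/27495 (≈-0.6575)
After 8 (thin lens f=52): x=87536/9165 (≈9.5511) theta=-300653/357435 (≈-0.8411)
After 9 (propagate distance d=27 (to screen)): x=-1567909/119145 (≈-13.1597) theta=-300653/357435 (≈-0.8411)
Rounded to 4 decimal places: x = -13.1597

Answer: -13.1597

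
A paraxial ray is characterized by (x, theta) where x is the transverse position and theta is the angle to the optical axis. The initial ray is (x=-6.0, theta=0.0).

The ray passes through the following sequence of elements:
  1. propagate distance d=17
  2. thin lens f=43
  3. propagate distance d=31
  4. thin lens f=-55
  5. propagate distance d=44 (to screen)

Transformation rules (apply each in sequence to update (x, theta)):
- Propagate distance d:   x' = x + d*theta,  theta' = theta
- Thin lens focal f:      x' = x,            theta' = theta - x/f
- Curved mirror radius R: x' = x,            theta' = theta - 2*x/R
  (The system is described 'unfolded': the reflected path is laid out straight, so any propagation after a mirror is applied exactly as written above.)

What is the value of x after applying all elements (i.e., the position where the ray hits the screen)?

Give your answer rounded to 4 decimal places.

Answer: 3.1256

Derivation:
Initial: x=-6.0000 theta=0.0000
After 1 (propagate distance d=17): x=-6.0000 theta=0.0000
After 2 (thin lens f=43): x=-6.0000 theta=6/43 (≈0.1395)
After 3 (propagate distance d=31): x=-72/43 (≈-1.6744) theta=6/43 (≈0.1395)
After 4 (thin lens f=-55): x=-72/43 (≈-1.6744) theta=6/55 (≈0.1091)
After 5 (propagate distance d=44 (to screen)): x=672/215 (≈3.1256) theta=6/55 (≈0.1091)
Rounded to 4 decimal places: x = 3.1256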